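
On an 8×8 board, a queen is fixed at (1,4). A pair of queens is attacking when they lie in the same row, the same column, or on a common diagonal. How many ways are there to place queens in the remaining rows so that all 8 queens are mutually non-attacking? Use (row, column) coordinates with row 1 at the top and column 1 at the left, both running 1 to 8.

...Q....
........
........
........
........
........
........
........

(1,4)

Branch on row 2: col 1 → 2; col 2 → 6; col 6 → 3; col 7 → 4; col 8 → 3.
Sum: 2 + 6 + 3 + 4 + 3 = 18.

18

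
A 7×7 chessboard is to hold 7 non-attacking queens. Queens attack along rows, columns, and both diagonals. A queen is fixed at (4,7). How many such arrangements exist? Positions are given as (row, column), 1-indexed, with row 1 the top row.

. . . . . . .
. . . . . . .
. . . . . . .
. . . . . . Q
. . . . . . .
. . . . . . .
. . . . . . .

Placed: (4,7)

6

Branch on row 1: col 1 → 1; col 2 → 2; col 3 → 0; col 5 → 1; col 6 → 2.
Sum: 1 + 2 + 0 + 1 + 2 = 6.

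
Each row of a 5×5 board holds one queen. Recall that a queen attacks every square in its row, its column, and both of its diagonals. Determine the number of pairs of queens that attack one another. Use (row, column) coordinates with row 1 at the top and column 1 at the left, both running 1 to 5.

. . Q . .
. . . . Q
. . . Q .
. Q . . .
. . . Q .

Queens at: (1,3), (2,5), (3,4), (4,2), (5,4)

Same column: (3,4)–(5,4) (column 4).
Same diagonal: (2,5)–(3,4) (|2−3| = |5−4| = 1).
Total attacking pairs: 2.

2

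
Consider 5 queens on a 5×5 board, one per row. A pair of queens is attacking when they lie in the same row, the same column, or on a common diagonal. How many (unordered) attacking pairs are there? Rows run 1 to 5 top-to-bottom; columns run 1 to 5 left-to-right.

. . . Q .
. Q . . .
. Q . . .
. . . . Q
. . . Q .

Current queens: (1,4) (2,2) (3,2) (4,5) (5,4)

5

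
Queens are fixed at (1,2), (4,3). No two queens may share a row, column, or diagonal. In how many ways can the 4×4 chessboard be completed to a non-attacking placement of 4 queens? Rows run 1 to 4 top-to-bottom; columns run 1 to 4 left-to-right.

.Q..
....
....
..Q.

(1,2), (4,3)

Branch on row 2: col 4 → 1.
Sum: 1 = 1.

1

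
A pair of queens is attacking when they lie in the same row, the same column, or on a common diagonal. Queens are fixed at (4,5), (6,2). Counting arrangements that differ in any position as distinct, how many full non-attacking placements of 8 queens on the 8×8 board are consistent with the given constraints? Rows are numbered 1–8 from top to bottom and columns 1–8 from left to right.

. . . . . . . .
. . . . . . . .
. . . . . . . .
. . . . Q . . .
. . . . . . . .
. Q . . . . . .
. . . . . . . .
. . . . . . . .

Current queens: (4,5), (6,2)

Branch on row 1: col 1 → 0; col 3 → 1; col 4 → 1; col 6 → 1.
Sum: 0 + 1 + 1 + 1 = 3.

3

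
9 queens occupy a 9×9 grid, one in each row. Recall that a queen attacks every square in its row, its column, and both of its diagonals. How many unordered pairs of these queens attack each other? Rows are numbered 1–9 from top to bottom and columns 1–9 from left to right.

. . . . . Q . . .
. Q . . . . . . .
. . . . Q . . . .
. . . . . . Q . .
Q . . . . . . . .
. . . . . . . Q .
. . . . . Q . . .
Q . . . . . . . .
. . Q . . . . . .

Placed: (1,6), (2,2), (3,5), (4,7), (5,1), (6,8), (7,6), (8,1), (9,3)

Same column: (1,6)–(7,6) (column 6); (5,1)–(8,1) (column 1).
Same diagonal: (3,5)–(6,8) (|3−6| = |5−8| = 3).
Total attacking pairs: 3.

3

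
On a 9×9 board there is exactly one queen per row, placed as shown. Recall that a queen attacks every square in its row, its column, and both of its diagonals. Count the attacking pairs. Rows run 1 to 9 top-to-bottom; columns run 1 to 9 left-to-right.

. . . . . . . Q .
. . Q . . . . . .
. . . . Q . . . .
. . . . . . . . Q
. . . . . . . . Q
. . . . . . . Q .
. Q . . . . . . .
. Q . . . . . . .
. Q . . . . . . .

8

Same column: (1,8)–(6,8) (column 8); (4,9)–(5,9) (column 9); (7,2)–(8,2) (column 2); (7,2)–(9,2) (column 2); (8,2)–(9,2) (column 2).
Same diagonal: (1,8)–(7,2) (|1−7| = |8−2| = 6); (3,5)–(6,8) (|3−6| = |5−8| = 3); (5,9)–(6,8) (|5−6| = |9−8| = 1).
Total attacking pairs: 8.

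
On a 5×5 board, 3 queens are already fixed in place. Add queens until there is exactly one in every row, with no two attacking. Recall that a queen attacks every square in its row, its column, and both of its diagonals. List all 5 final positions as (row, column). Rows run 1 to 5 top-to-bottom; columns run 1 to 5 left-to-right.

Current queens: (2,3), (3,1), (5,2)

Row 1: attacked by (2,3)→{2,3,4}; (3,1)→{1,3}; (5,2)→{2}. Safe: 5. Place at column 5.
Row 4: attacked by (1,5)→{2,5}; (2,3)→{1,3,5}; (3,1)→{1,2}; (5,2)→{1,2,3}. Safe: 4. Place at column 4.
Columns [5, 3, 1, 4, 2], r−c [-4, -1, 2, 0, 3], r+c [6, 5, 4, 8, 7] are all distinct, so no two queens attack.

(1,5) (2,3) (3,1) (4,4) (5,2)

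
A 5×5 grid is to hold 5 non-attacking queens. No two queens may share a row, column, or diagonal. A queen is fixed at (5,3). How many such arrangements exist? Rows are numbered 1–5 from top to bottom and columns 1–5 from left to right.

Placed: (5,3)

Branch on row 1: col 1 → 1; col 2 → 0; col 4 → 0; col 5 → 1.
Sum: 1 + 0 + 0 + 1 = 2.

2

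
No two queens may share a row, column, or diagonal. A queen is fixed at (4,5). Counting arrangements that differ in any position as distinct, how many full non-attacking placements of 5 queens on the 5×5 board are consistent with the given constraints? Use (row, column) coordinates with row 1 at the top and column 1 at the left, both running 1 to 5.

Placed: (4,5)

Branch on row 1: col 1 → 1; col 3 → 0; col 4 → 1.
Sum: 1 + 0 + 1 = 2.

2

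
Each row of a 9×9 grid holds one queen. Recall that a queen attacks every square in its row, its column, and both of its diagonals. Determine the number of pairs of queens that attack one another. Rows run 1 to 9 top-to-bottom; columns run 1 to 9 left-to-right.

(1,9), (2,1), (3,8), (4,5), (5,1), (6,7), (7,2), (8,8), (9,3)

4

Same column: (2,1)–(5,1) (column 1); (3,8)–(8,8) (column 8).
Same diagonal: (4,5)–(6,7) (|4−6| = |5−7| = 2); (4,5)–(7,2) (|4−7| = |5−2| = 3).
Total attacking pairs: 4.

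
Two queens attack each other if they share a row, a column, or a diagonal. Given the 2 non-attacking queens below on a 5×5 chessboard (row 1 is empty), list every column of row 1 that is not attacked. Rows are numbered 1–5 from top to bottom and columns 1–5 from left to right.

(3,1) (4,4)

columns 2, 5

(3,1) attacks row 1 at column 1 and diagonals 3.
(4,4) attacks row 1 at column 4 and diagonals 1.
Attacked columns: {1, 3, 4}. Safe: {2, 5}.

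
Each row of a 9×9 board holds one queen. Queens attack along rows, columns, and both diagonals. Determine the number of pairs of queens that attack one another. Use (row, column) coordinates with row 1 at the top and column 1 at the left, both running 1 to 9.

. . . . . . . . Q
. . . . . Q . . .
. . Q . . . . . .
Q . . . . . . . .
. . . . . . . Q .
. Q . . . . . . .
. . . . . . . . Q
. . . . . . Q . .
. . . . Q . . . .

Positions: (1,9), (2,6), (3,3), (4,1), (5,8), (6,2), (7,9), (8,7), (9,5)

Same column: (1,9)–(7,9) (column 9).
Same diagonal: (2,6)–(6,2) (|2−6| = |6−2| = 4); (6,2)–(9,5) (|6−9| = |2−5| = 3).
Total attacking pairs: 3.

3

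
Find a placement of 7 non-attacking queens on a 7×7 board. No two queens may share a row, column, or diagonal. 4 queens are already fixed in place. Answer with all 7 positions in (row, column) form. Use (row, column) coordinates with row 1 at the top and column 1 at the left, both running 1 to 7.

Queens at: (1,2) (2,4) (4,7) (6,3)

Row 3: attacked by (1,2)→{2,4}; (2,4)→{3,4,5}; (4,7)→{6,7}; (6,3)→{3,6}. Safe: 1. Place at column 1.
Row 5: attacked by (1,2)→{2,6}; (2,4)→{1,4,7}; (3,1)→{1,3}; (4,7)→{6,7}; (6,3)→{2,3,4}. Safe: 5. Place at column 5.
Row 7: attacked by (1,2)→{2}; (2,4)→{4}; (3,1)→{1,5}; (4,7)→{4,7}; (5,5)→{3,5,7}; (6,3)→{2,3,4}. Safe: 6. Place at column 6.
Columns [2, 4, 1, 7, 5, 3, 6], r−c [-1, -2, 2, -3, 0, 3, 1], r+c [3, 6, 4, 11, 10, 9, 13] are all distinct, so no two queens attack.

(1,2) (2,4) (3,1) (4,7) (5,5) (6,3) (7,6)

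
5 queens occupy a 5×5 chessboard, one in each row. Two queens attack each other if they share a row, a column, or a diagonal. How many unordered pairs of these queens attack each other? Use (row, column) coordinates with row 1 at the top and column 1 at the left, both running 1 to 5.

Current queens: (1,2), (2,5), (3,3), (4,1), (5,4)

0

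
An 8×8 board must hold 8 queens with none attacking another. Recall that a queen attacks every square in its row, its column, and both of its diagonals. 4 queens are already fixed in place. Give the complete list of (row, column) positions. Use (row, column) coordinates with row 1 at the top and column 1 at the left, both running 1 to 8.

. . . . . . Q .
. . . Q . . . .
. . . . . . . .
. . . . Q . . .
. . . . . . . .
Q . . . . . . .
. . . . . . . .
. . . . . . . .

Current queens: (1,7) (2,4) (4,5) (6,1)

Row 3: attacked by (1,7)→{5,7}; (2,4)→{3,4,5}; (4,5)→{4,5,6}; (6,1)→{1,4}. Safe: 2, 8. Place at column 2.
Row 5: attacked by (1,7)→{3,7}; (2,4)→{1,4,7}; (3,2)→{2,4}; (4,5)→{4,5,6}; (6,1)→{1,2}. Safe: 8. Place at column 8.
Row 7: attacked by (1,7)→{1,7}; (2,4)→{4}; (3,2)→{2,6}; (4,5)→{2,5,8}; (5,8)→{6,8}; (6,1)→{1,2}. Safe: 3. Place at column 3.
Row 8: attacked by (1,7)→{7}; (2,4)→{4}; (3,2)→{2,7}; (4,5)→{1,5}; (5,8)→{5,8}; (6,1)→{1,3}; (7,3)→{2,3,4}. Safe: 6. Place at column 6.
Columns [7, 4, 2, 5, 8, 1, 3, 6], r−c [-6, -2, 1, -1, -3, 5, 4, 2], r+c [8, 6, 5, 9, 13, 7, 10, 14] are all distinct, so no two queens attack.

(1,7) (2,4) (3,2) (4,5) (5,8) (6,1) (7,3) (8,6)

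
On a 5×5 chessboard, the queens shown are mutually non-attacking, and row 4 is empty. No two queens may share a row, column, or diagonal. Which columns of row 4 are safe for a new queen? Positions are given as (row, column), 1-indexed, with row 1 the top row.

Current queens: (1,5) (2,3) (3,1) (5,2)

columns 4

(1,5) attacks row 4 at column 5 and diagonals 2.
(2,3) attacks row 4 at column 3 and diagonals 1, 5.
(3,1) attacks row 4 at column 1 and diagonals 2.
(5,2) attacks row 4 at column 2 and diagonals 1, 3.
Attacked columns: {1, 2, 3, 5}. Safe: {4}.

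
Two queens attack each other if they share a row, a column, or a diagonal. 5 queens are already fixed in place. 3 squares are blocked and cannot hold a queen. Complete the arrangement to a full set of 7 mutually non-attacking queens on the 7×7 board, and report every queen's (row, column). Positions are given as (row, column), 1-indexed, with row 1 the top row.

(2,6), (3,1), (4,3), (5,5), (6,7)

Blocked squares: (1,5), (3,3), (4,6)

(1,4) (2,6) (3,1) (4,3) (5,5) (6,7) (7,2)

Row 1: attacked by (2,6)→{5,6,7}; (3,1)→{1,3}; (4,3)→{3,6}; (5,5)→{1,5}; (6,7)→{2,7}. Blocked: 5. Safe: 4. Place at column 4.
Row 7: attacked by (1,4)→{4}; (2,6)→{1,6}; (3,1)→{1,5}; (4,3)→{3,6}; (5,5)→{3,5,7}; (6,7)→{6,7}. Safe: 2. Place at column 2.
Columns [4, 6, 1, 3, 5, 7, 2], r−c [-3, -4, 2, 1, 0, -1, 5], r+c [5, 8, 4, 7, 10, 13, 9] are all distinct, so no two queens attack.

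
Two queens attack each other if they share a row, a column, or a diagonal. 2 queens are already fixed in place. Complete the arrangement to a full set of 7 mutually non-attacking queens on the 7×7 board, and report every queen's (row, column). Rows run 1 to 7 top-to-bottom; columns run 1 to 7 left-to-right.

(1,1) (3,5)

Row 2: attacked by (1,1)→{1,2}; (3,5)→{4,5,6}. Safe: 3, 7. Place at column 3.
Row 4: attacked by (1,1)→{1,4}; (2,3)→{1,3,5}; (3,5)→{4,5,6}. Safe: 2, 7. Place at column 7.
Row 5: attacked by (1,1)→{1,5}; (2,3)→{3,6}; (3,5)→{3,5,7}; (4,7)→{6,7}. Safe: 2, 4. Place at column 2.
Row 6: attacked by (1,1)→{1,6}; (2,3)→{3,7}; (3,5)→{2,5}; (4,7)→{5,7}; (5,2)→{1,2,3}. Safe: 4. Place at column 4.
Row 7: attacked by (1,1)→{1,7}; (2,3)→{3}; (3,5)→{1,5}; (4,7)→{4,7}; (5,2)→{2,4}; (6,4)→{3,4,5}. Safe: 6. Place at column 6.
Columns [1, 3, 5, 7, 2, 4, 6], r−c [0, -1, -2, -3, 3, 2, 1], r+c [2, 5, 8, 11, 7, 10, 13] are all distinct, so no two queens attack.

(1,1) (2,3) (3,5) (4,7) (5,2) (6,4) (7,6)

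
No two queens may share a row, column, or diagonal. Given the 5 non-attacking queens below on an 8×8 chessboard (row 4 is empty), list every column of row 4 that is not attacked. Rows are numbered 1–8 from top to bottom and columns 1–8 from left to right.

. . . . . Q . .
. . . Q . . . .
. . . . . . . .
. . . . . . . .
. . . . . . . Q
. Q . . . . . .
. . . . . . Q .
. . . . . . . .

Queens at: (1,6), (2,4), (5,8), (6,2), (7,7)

(1,6) attacks row 4 at column 6 and diagonals 3.
(2,4) attacks row 4 at column 4 and diagonals 2, 6.
(5,8) attacks row 4 at column 8 and diagonals 7.
(6,2) attacks row 4 at column 2 and diagonals 4.
(7,7) attacks row 4 at column 7 and diagonals 4.
Attacked columns: {2, 3, 4, 6, 7, 8}. Safe: {1, 5}.

columns 1, 5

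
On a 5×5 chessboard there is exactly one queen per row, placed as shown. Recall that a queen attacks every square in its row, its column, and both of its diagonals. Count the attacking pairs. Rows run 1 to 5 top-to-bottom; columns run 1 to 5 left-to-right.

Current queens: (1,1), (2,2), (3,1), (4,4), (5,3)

Same column: (1,1)–(3,1) (column 1).
Same diagonal: (1,1)–(2,2) (|1−2| = |1−2| = 1); (1,1)–(4,4) (|1−4| = |1−4| = 3); (2,2)–(3,1) (|2−3| = |2−1| = 1); (2,2)–(4,4) (|2−4| = |2−4| = 2); (3,1)–(5,3) (|3−5| = |1−3| = 2); (4,4)–(5,3) (|4−5| = |4−3| = 1).
Total attacking pairs: 7.

7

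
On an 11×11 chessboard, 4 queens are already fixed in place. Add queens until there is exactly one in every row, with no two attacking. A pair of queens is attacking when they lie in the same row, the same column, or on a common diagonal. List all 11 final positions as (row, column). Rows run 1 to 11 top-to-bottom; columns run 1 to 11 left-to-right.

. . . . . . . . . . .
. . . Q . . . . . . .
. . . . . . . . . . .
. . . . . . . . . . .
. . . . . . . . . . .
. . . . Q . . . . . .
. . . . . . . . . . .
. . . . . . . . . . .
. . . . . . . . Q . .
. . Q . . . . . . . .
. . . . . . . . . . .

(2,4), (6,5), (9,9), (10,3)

Row 1: attacked by (2,4)→{3,4,5}; (6,5)→{5,10}; (9,9)→{1,9}; (10,3)→{3}. Safe: 2, 6, 7, 8, 11. Place at column 8.
Row 3: attacked by (1,8)→{6,8,10}; (2,4)→{3,4,5}; (6,5)→{2,5,8}; (9,9)→{3,9}; (10,3)→{3,10}. Safe: 1, 7, 11. Place at column 7.
Row 4: attacked by (1,8)→{5,8,11}; (2,4)→{2,4,6}; (3,7)→{6,7,8}; (6,5)→{3,5,7}; (9,9)→{4,9}; (10,3)→{3,9}. Safe: 1, 10. Place at column 10.
Row 5: attacked by (1,8)→{4,8}; (2,4)→{1,4,7}; (3,7)→{5,7,9}; (4,10)→{9,10,11}; (6,5)→{4,5,6}; (9,9)→{5,9}; (10,3)→{3,8}. Safe: 2. Place at column 2.
Row 7: attacked by (1,8)→{2,8}; (2,4)→{4,9}; (3,7)→{3,7,11}; (4,10)→{7,10}; (5,2)→{2,4}; (6,5)→{4,5,6}; (9,9)→{7,9,11}; (10,3)→{3,6}. Safe: 1. Place at column 1.
Row 8: attacked by (1,8)→{1,8}; (2,4)→{4,10}; (3,7)→{2,7}; (4,10)→{6,10}; (5,2)→{2,5}; (6,5)→{3,5,7}; (7,1)→{1,2}; (9,9)→{8,9,10}; (10,3)→{1,3,5}. Safe: 11. Place at column 11.
Row 11: attacked by (1,8)→{8}; (2,4)→{4}; (3,7)→{7}; (4,10)→{3,10}; (5,2)→{2,8}; (6,5)→{5,10}; (7,1)→{1,5}; (8,11)→{8,11}; (9,9)→{7,9,11}; (10,3)→{2,3,4}. Safe: 6. Place at column 6.
Columns [8, 4, 7, 10, 2, 5, 1, 11, 9, 3, 6], r−c [-7, -2, -4, -6, 3, 1, 6, -3, 0, 7, 5], r+c [9, 6, 10, 14, 7, 11, 8, 19, 18, 13, 17] are all distinct, so no two queens attack.

(1,8) (2,4) (3,7) (4,10) (5,2) (6,5) (7,1) (8,11) (9,9) (10,3) (11,6)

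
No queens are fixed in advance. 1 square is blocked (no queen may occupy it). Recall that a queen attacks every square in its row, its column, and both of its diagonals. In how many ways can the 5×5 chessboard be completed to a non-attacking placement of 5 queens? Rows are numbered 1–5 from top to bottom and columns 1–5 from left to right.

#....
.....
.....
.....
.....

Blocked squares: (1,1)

8

Branch on row 1: col 2 → 2; col 3 → 2; col 4 → 2; col 5 → 2.
Sum: 2 + 2 + 2 + 2 = 8.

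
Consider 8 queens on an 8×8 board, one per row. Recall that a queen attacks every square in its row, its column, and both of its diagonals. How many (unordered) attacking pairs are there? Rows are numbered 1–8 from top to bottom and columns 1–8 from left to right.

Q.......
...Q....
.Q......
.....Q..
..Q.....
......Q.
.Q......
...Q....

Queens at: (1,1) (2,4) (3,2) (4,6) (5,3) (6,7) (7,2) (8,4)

3

Same column: (2,4)–(8,4) (column 4); (3,2)–(7,2) (column 2).
Same diagonal: (2,4)–(4,6) (|2−4| = |4−6| = 2).
Total attacking pairs: 3.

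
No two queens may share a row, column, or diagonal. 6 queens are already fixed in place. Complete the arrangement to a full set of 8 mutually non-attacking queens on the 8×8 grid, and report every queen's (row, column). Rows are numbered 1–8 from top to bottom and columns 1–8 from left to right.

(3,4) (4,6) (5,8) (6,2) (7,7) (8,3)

(1,5) (2,1) (3,4) (4,6) (5,8) (6,2) (7,7) (8,3)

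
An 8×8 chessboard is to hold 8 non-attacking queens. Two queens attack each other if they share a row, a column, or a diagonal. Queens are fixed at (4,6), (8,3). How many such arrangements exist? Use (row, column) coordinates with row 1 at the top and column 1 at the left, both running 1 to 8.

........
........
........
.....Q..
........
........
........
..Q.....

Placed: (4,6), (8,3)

Branch on row 1: col 1 → 1; col 2 → 0; col 4 → 0; col 5 → 1; col 7 → 0; col 8 → 0.
Sum: 1 + 0 + 0 + 1 + 0 + 0 = 2.

2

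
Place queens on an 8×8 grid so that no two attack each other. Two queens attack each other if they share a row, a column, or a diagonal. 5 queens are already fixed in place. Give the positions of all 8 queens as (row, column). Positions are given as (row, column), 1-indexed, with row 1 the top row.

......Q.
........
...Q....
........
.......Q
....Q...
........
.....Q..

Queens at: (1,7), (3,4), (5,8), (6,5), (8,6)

(1,7) (2,2) (3,4) (4,1) (5,8) (6,5) (7,3) (8,6)

Row 2: attacked by (1,7)→{6,7,8}; (3,4)→{3,4,5}; (5,8)→{5,8}; (6,5)→{1,5}; (8,6)→{6}. Safe: 2. Place at column 2.
Row 4: attacked by (1,7)→{4,7}; (2,2)→{2,4}; (3,4)→{3,4,5}; (5,8)→{7,8}; (6,5)→{3,5,7}; (8,6)→{2,6}. Safe: 1. Place at column 1.
Row 7: attacked by (1,7)→{1,7}; (2,2)→{2,7}; (3,4)→{4,8}; (4,1)→{1,4}; (5,8)→{6,8}; (6,5)→{4,5,6}; (8,6)→{5,6,7}. Safe: 3. Place at column 3.
Columns [7, 2, 4, 1, 8, 5, 3, 6], r−c [-6, 0, -1, 3, -3, 1, 4, 2], r+c [8, 4, 7, 5, 13, 11, 10, 14] are all distinct, so no two queens attack.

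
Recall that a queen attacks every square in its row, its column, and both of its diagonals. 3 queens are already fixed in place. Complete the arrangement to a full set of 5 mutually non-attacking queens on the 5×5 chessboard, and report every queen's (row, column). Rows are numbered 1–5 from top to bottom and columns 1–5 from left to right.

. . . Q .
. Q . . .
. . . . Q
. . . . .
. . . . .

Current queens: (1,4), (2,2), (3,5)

(1,4) (2,2) (3,5) (4,3) (5,1)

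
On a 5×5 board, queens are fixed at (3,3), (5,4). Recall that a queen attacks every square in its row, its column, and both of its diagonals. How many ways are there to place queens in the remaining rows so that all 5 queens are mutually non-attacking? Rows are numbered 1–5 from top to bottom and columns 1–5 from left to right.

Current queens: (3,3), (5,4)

Branch on row 1: col 2 → 1.
Sum: 1 = 1.

1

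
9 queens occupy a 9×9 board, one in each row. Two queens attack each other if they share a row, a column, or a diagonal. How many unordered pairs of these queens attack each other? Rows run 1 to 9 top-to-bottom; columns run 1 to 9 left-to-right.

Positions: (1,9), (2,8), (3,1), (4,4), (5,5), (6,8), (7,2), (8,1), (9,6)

7

Same column: (2,8)–(6,8) (column 8); (3,1)–(8,1) (column 1).
Same diagonal: (1,9)–(2,8) (|1−2| = |9−8| = 1); (1,9)–(5,5) (|1−5| = |9−5| = 4); (2,8)–(5,5) (|2−5| = |8−5| = 3); (4,4)–(5,5) (|4−5| = |4−5| = 1); (7,2)–(8,1) (|7−8| = |2−1| = 1).
Total attacking pairs: 7.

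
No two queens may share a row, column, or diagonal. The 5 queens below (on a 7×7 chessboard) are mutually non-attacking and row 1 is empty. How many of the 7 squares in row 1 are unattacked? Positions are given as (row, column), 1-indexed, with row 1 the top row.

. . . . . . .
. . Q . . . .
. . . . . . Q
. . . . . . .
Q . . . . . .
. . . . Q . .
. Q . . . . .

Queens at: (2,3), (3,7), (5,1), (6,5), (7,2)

(2,3) attacks row 1 at column 3 and diagonals 2, 4.
(3,7) attacks row 1 at column 7 and diagonals 5.
(5,1) attacks row 1 at column 1 and diagonals 5.
(6,5) attacks row 1 at column 5.
(7,2) attacks row 1 at column 2.
Attacked columns: {1, 2, 3, 4, 5, 7}. Safe: {6}.

1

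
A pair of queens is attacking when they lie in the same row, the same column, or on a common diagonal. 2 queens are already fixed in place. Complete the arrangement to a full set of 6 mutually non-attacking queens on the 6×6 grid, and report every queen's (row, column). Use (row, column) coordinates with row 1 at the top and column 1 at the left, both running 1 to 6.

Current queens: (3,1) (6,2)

(1,5) (2,3) (3,1) (4,6) (5,4) (6,2)

Row 1: attacked by (3,1)→{1,3}; (6,2)→{2}. Safe: 4, 5, 6. Place at column 5.
Row 2: attacked by (1,5)→{4,5,6}; (3,1)→{1,2}; (6,2)→{2,6}. Safe: 3. Place at column 3.
Row 4: attacked by (1,5)→{2,5}; (2,3)→{1,3,5}; (3,1)→{1,2}; (6,2)→{2,4}. Safe: 6. Place at column 6.
Row 5: attacked by (1,5)→{1,5}; (2,3)→{3,6}; (3,1)→{1,3}; (4,6)→{5,6}; (6,2)→{1,2,3}. Safe: 4. Place at column 4.
Columns [5, 3, 1, 6, 4, 2], r−c [-4, -1, 2, -2, 1, 4], r+c [6, 5, 4, 10, 9, 8] are all distinct, so no two queens attack.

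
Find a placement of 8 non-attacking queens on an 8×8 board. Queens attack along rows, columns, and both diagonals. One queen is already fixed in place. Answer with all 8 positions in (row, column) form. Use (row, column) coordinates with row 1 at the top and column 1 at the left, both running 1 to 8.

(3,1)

(1,8) (2,4) (3,1) (4,3) (5,6) (6,2) (7,7) (8,5)

Row 1: attacked by (3,1)→{1,3}. Safe: 2, 4, 5, 6, 7, 8. Place at column 8.
Row 2: attacked by (1,8)→{7,8}; (3,1)→{1,2}. Safe: 3, 4, 5, 6. Place at column 4.
Row 4: attacked by (1,8)→{5,8}; (2,4)→{2,4,6}; (3,1)→{1,2}. Safe: 3, 7. Place at column 3.
Row 5: attacked by (1,8)→{4,8}; (2,4)→{1,4,7}; (3,1)→{1,3}; (4,3)→{2,3,4}. Safe: 5, 6. Place at column 6.
Row 6: attacked by (1,8)→{3,8}; (2,4)→{4,8}; (3,1)→{1,4}; (4,3)→{1,3,5}; (5,6)→{5,6,7}. Safe: 2. Place at column 2.
Row 7: attacked by (1,8)→{2,8}; (2,4)→{4}; (3,1)→{1,5}; (4,3)→{3,6}; (5,6)→{4,6,8}; (6,2)→{1,2,3}. Safe: 7. Place at column 7.
Row 8: attacked by (1,8)→{1,8}; (2,4)→{4}; (3,1)→{1,6}; (4,3)→{3,7}; (5,6)→{3,6}; (6,2)→{2,4}; (7,7)→{6,7,8}. Safe: 5. Place at column 5.
Columns [8, 4, 1, 3, 6, 2, 7, 5], r−c [-7, -2, 2, 1, -1, 4, 0, 3], r+c [9, 6, 4, 7, 11, 8, 14, 13] are all distinct, so no two queens attack.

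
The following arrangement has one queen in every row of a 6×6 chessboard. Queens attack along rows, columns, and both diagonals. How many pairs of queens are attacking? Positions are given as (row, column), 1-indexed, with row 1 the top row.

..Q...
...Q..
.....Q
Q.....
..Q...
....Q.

2

Same column: (1,3)–(5,3) (column 3).
Same diagonal: (1,3)–(2,4) (|1−2| = |3−4| = 1).
Total attacking pairs: 2.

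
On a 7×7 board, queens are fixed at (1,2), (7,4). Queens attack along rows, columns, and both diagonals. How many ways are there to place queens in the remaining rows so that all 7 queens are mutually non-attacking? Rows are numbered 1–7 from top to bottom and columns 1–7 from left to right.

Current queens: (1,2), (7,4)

1

Branch on row 2: col 5 → 0; col 6 → 0; col 7 → 1.
Sum: 0 + 0 + 1 = 1.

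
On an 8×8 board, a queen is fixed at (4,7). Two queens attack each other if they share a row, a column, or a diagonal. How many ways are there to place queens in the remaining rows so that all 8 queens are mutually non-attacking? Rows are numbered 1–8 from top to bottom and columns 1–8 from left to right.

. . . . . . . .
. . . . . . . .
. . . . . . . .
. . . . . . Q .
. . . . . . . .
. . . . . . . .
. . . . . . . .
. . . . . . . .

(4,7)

Branch on row 1: col 1 → 0; col 2 → 1; col 3 → 3; col 5 → 2; col 6 → 2; col 8 → 0.
Sum: 0 + 1 + 3 + 2 + 2 + 0 = 8.

8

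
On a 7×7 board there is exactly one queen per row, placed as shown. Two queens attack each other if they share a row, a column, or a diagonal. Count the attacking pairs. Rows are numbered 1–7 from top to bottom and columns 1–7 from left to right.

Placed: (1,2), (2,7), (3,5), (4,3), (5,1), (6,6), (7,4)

0

All columns are distinct and no two queens satisfy |Δrow| = |Δcol|, so no pair attacks.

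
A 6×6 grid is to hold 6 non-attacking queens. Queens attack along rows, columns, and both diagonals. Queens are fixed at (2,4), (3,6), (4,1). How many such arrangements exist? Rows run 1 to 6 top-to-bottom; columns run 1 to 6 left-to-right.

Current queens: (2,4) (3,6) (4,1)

Branch on row 1: col 2 → 1.
Sum: 1 = 1.

1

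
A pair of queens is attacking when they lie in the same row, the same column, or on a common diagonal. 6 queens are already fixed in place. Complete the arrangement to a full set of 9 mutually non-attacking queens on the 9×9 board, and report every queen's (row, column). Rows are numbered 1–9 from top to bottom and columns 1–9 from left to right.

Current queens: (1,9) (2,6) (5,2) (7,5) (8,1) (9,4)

Row 3: attacked by (1,9)→{7,9}; (2,6)→{5,6,7}; (5,2)→{2,4}; (7,5)→{1,5,9}; (8,1)→{1,6}; (9,4)→{4}. Safe: 3, 8. Place at column 3.
Row 4: attacked by (1,9)→{6,9}; (2,6)→{4,6,8}; (3,3)→{2,3,4}; (5,2)→{1,2,3}; (7,5)→{2,5,8}; (8,1)→{1,5}; (9,4)→{4,9}. Safe: 7. Place at column 7.
Row 6: attacked by (1,9)→{4,9}; (2,6)→{2,6}; (3,3)→{3,6}; (4,7)→{5,7,9}; (5,2)→{1,2,3}; (7,5)→{4,5,6}; (8,1)→{1,3}; (9,4)→{1,4,7}. Safe: 8. Place at column 8.
Columns [9, 6, 3, 7, 2, 8, 5, 1, 4], r−c [-8, -4, 0, -3, 3, -2, 2, 7, 5], r+c [10, 8, 6, 11, 7, 14, 12, 9, 13] are all distinct, so no two queens attack.

(1,9) (2,6) (3,3) (4,7) (5,2) (6,8) (7,5) (8,1) (9,4)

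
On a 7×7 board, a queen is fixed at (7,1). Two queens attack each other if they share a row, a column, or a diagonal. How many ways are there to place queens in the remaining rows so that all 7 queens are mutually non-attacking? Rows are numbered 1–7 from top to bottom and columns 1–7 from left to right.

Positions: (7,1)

4

Branch on row 1: col 2 → 0; col 3 → 1; col 4 → 1; col 5 → 1; col 6 → 1.
Sum: 0 + 1 + 1 + 1 + 1 = 4.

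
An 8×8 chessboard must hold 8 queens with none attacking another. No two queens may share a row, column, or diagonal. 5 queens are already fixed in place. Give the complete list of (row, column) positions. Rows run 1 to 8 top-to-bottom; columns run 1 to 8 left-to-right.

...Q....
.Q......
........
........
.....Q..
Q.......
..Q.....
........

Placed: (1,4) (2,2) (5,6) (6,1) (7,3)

(1,4) (2,2) (3,5) (4,8) (5,6) (6,1) (7,3) (8,7)

Row 3: attacked by (1,4)→{2,4,6}; (2,2)→{1,2,3}; (5,6)→{4,6,8}; (6,1)→{1,4}; (7,3)→{3,7}. Safe: 5. Place at column 5.
Row 4: attacked by (1,4)→{1,4,7}; (2,2)→{2,4}; (3,5)→{4,5,6}; (5,6)→{5,6,7}; (6,1)→{1,3}; (7,3)→{3,6}. Safe: 8. Place at column 8.
Row 8: attacked by (1,4)→{4}; (2,2)→{2,8}; (3,5)→{5}; (4,8)→{4,8}; (5,6)→{3,6}; (6,1)→{1,3}; (7,3)→{2,3,4}. Safe: 7. Place at column 7.
Columns [4, 2, 5, 8, 6, 1, 3, 7], r−c [-3, 0, -2, -4, -1, 5, 4, 1], r+c [5, 4, 8, 12, 11, 7, 10, 15] are all distinct, so no two queens attack.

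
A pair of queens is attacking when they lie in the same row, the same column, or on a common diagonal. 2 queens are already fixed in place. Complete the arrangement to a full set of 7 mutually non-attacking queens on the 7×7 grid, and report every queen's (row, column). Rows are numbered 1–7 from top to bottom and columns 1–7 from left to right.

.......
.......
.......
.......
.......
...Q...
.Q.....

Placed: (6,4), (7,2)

Row 1: attacked by (6,4)→{4}; (7,2)→{2}. Safe: 1, 3, 5, 6, 7. Place at column 7.
Row 2: attacked by (1,7)→{6,7}; (6,4)→{4}; (7,2)→{2,7}. Safe: 1, 3, 5. Place at column 5.
Row 3: attacked by (1,7)→{5,7}; (2,5)→{4,5,6}; (6,4)→{1,4,7}; (7,2)→{2,6}. Safe: 3. Place at column 3.
Row 4: attacked by (1,7)→{4,7}; (2,5)→{3,5,7}; (3,3)→{2,3,4}; (6,4)→{2,4,6}; (7,2)→{2,5}. Safe: 1. Place at column 1.
Row 5: attacked by (1,7)→{3,7}; (2,5)→{2,5}; (3,3)→{1,3,5}; (4,1)→{1,2}; (6,4)→{3,4,5}; (7,2)→{2,4}. Safe: 6. Place at column 6.
Columns [7, 5, 3, 1, 6, 4, 2], r−c [-6, -3, 0, 3, -1, 2, 5], r+c [8, 7, 6, 5, 11, 10, 9] are all distinct, so no two queens attack.

(1,7) (2,5) (3,3) (4,1) (5,6) (6,4) (7,2)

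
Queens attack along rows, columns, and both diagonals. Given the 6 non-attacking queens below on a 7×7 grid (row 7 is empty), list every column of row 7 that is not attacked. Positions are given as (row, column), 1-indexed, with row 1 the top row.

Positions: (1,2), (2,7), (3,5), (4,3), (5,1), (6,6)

columns 4

(1,2) attacks row 7 at column 2.
(2,7) attacks row 7 at column 7 and diagonals 2.
(3,5) attacks row 7 at column 5 and diagonals 1.
(4,3) attacks row 7 at column 3 and diagonals 6.
(5,1) attacks row 7 at column 1 and diagonals 3.
(6,6) attacks row 7 at column 6 and diagonals 5, 7.
Attacked columns: {1, 2, 3, 5, 6, 7}. Safe: {4}.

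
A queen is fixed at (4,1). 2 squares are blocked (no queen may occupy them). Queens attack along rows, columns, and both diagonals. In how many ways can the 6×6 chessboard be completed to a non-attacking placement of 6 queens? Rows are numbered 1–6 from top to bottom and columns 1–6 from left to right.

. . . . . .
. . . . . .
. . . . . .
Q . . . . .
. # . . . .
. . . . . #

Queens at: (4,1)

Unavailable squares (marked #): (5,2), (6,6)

Branch on row 1: col 2 → 1; col 3 → 0; col 5 → 0; col 6 → 0.
Sum: 1 + 0 + 0 + 0 = 1.

1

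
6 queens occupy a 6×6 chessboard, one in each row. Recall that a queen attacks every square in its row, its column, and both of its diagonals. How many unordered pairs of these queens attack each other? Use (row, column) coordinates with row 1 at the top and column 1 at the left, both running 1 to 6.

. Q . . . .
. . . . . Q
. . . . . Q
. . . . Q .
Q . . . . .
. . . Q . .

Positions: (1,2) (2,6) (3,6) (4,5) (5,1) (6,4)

3

Same column: (2,6)–(3,6) (column 6).
Same diagonal: (1,2)–(4,5) (|1−4| = |2−5| = 3); (3,6)–(4,5) (|3−4| = |6−5| = 1).
Total attacking pairs: 3.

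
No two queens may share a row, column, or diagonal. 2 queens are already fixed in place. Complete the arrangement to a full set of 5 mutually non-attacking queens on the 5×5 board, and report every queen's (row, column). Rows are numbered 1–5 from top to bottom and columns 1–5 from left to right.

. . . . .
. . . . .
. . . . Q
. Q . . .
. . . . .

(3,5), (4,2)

Row 1: attacked by (3,5)→{3,5}; (4,2)→{2,5}. Safe: 1, 4. Place at column 1.
Row 2: attacked by (1,1)→{1,2}; (3,5)→{4,5}; (4,2)→{2,4}. Safe: 3. Place at column 3.
Row 5: attacked by (1,1)→{1,5}; (2,3)→{3}; (3,5)→{3,5}; (4,2)→{1,2,3}. Safe: 4. Place at column 4.
Columns [1, 3, 5, 2, 4], r−c [0, -1, -2, 2, 1], r+c [2, 5, 8, 6, 9] are all distinct, so no two queens attack.

(1,1) (2,3) (3,5) (4,2) (5,4)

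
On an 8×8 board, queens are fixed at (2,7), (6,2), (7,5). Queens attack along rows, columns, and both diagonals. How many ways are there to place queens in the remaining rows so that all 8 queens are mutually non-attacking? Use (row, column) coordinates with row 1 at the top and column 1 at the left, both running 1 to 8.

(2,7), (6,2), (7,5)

1

Branch on row 1: col 1 → 1; col 3 → 0; col 4 → 0.
Sum: 1 + 0 + 0 = 1.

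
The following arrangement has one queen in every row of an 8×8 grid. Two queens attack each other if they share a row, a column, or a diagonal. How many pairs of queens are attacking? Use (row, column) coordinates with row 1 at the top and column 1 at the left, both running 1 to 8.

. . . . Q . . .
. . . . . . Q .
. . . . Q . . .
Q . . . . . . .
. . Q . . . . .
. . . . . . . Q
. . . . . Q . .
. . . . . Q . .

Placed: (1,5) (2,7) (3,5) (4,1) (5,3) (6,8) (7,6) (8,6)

6

Same column: (1,5)–(3,5) (column 5); (7,6)–(8,6) (column 6).
Same diagonal: (3,5)–(5,3) (|3−5| = |5−3| = 2); (3,5)–(6,8) (|3−6| = |5−8| = 3); (5,3)–(8,6) (|5−8| = |3−6| = 3); (6,8)–(8,6) (|6−8| = |8−6| = 2).
Total attacking pairs: 6.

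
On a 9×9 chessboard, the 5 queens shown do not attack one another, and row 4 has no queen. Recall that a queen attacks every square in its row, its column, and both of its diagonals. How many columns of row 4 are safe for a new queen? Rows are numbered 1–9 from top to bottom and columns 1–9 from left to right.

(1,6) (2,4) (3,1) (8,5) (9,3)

1

(1,6) attacks row 4 at column 6 and diagonals 3, 9.
(2,4) attacks row 4 at column 4 and diagonals 2, 6.
(3,1) attacks row 4 at column 1 and diagonals 2.
(8,5) attacks row 4 at column 5 and diagonals 1, 9.
(9,3) attacks row 4 at column 3 and diagonals 8.
Attacked columns: {1, 2, 3, 4, 5, 6, 8, 9}. Safe: {7}.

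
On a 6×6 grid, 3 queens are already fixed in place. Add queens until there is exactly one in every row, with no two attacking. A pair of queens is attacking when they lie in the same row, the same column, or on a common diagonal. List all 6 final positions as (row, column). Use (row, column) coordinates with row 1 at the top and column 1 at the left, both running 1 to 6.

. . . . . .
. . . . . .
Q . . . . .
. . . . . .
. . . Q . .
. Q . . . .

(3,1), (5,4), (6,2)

(1,5) (2,3) (3,1) (4,6) (5,4) (6,2)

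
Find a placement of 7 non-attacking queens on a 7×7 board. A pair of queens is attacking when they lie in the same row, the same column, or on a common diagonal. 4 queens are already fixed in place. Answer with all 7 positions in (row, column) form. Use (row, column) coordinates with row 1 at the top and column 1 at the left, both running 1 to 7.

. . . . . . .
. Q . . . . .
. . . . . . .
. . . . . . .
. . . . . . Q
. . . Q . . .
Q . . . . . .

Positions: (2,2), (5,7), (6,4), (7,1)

Row 1: attacked by (2,2)→{1,2,3}; (5,7)→{3,7}; (6,4)→{4}; (7,1)→{1,7}. Safe: 5, 6. Place at column 5.
Row 3: attacked by (1,5)→{3,5,7}; (2,2)→{1,2,3}; (5,7)→{5,7}; (6,4)→{1,4,7}; (7,1)→{1,5}. Safe: 6. Place at column 6.
Row 4: attacked by (1,5)→{2,5}; (2,2)→{2,4}; (3,6)→{5,6,7}; (5,7)→{6,7}; (6,4)→{2,4,6}; (7,1)→{1,4}. Safe: 3. Place at column 3.
Columns [5, 2, 6, 3, 7, 4, 1], r−c [-4, 0, -3, 1, -2, 2, 6], r+c [6, 4, 9, 7, 12, 10, 8] are all distinct, so no two queens attack.

(1,5) (2,2) (3,6) (4,3) (5,7) (6,4) (7,1)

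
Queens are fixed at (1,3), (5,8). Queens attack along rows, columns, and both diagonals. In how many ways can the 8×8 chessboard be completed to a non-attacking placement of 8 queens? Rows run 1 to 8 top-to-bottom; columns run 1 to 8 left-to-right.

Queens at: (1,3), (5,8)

Branch on row 2: col 1 → 1; col 6 → 3; col 7 → 0.
Sum: 1 + 3 + 0 = 4.

4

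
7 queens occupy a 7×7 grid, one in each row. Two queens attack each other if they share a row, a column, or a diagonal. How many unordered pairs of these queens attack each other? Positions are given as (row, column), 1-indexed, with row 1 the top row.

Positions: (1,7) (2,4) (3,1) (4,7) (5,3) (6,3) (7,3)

Same column: (1,7)–(4,7) (column 7); (5,3)–(6,3) (column 3); (5,3)–(7,3) (column 3); (6,3)–(7,3) (column 3).
Same diagonal: (1,7)–(5,3) (|1−5| = |7−3| = 4); (3,1)–(5,3) (|3−5| = |1−3| = 2).
Total attacking pairs: 6.

6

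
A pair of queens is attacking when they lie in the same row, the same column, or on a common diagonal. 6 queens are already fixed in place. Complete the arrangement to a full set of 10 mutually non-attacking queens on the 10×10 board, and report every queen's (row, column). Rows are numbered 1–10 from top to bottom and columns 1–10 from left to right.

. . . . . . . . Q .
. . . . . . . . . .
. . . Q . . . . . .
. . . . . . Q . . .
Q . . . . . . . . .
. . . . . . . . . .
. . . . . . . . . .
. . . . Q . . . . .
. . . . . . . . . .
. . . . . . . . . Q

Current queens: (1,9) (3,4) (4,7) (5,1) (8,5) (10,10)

Row 2: attacked by (1,9)→{8,9,10}; (3,4)→{3,4,5}; (4,7)→{5,7,9}; (5,1)→{1,4}; (8,5)→{5}; (10,10)→{2,10}. Safe: 6. Place at column 6.
Row 6: attacked by (1,9)→{4,9}; (2,6)→{2,6,10}; (3,4)→{1,4,7}; (4,7)→{5,7,9}; (5,1)→{1,2}; (8,5)→{3,5,7}; (10,10)→{6,10}. Safe: 8. Place at column 8.
Row 7: attacked by (1,9)→{3,9}; (2,6)→{1,6}; (3,4)→{4,8}; (4,7)→{4,7,10}; (5,1)→{1,3}; (6,8)→{7,8,9}; (8,5)→{4,5,6}; (10,10)→{7,10}. Safe: 2. Place at column 2.
Row 9: attacked by (1,9)→{1,9}; (2,6)→{6}; (3,4)→{4,10}; (4,7)→{2,7}; (5,1)→{1,5}; (6,8)→{5,8}; (7,2)→{2,4}; (8,5)→{4,5,6}; (10,10)→{9,10}. Safe: 3. Place at column 3.
Columns [9, 6, 4, 7, 1, 8, 2, 5, 3, 10], r−c [-8, -4, -1, -3, 4, -2, 5, 3, 6, 0], r+c [10, 8, 7, 11, 6, 14, 9, 13, 12, 20] are all distinct, so no two queens attack.

(1,9) (2,6) (3,4) (4,7) (5,1) (6,8) (7,2) (8,5) (9,3) (10,10)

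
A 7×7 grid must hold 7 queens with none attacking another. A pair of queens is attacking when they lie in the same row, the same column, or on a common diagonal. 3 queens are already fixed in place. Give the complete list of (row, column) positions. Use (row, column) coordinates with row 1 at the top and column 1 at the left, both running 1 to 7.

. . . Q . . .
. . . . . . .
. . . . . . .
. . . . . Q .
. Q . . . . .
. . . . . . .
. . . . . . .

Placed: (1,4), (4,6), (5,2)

Row 2: attacked by (1,4)→{3,4,5}; (4,6)→{4,6}; (5,2)→{2,5}. Safe: 1, 7. Place at column 1.
Row 3: attacked by (1,4)→{2,4,6}; (2,1)→{1,2}; (4,6)→{5,6,7}; (5,2)→{2,4}. Safe: 3. Place at column 3.
Row 6: attacked by (1,4)→{4}; (2,1)→{1,5}; (3,3)→{3,6}; (4,6)→{4,6}; (5,2)→{1,2,3}. Safe: 7. Place at column 7.
Row 7: attacked by (1,4)→{4}; (2,1)→{1,6}; (3,3)→{3,7}; (4,6)→{3,6}; (5,2)→{2,4}; (6,7)→{6,7}. Safe: 5. Place at column 5.
Columns [4, 1, 3, 6, 2, 7, 5], r−c [-3, 1, 0, -2, 3, -1, 2], r+c [5, 3, 6, 10, 7, 13, 12] are all distinct, so no two queens attack.

(1,4) (2,1) (3,3) (4,6) (5,2) (6,7) (7,5)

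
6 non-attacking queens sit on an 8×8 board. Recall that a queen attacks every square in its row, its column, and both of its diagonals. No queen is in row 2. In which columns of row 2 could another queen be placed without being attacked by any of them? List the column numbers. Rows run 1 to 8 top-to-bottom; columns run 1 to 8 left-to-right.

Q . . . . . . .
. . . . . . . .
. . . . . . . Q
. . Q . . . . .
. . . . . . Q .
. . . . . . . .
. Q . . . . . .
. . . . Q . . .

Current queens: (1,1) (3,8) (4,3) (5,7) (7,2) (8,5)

columns 6

(1,1) attacks row 2 at column 1 and diagonals 2.
(3,8) attacks row 2 at column 8 and diagonals 7.
(4,3) attacks row 2 at column 3 and diagonals 1, 5.
(5,7) attacks row 2 at column 7 and diagonals 4.
(7,2) attacks row 2 at column 2 and diagonals 7.
(8,5) attacks row 2 at column 5.
Attacked columns: {1, 2, 3, 4, 5, 7, 8}. Safe: {6}.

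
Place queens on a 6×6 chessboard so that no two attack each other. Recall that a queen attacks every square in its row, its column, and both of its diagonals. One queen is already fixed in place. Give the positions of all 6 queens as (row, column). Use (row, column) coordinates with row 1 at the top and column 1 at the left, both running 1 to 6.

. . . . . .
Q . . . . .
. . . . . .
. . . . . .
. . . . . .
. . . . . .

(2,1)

Row 1: attacked by (2,1)→{1,2}. Safe: 3, 4, 5, 6. Place at column 4.
Row 3: attacked by (1,4)→{2,4,6}; (2,1)→{1,2}. Safe: 3, 5. Place at column 5.
Row 4: attacked by (1,4)→{1,4}; (2,1)→{1,3}; (3,5)→{4,5,6}. Safe: 2. Place at column 2.
Row 5: attacked by (1,4)→{4}; (2,1)→{1,4}; (3,5)→{3,5}; (4,2)→{1,2,3}. Safe: 6. Place at column 6.
Row 6: attacked by (1,4)→{4}; (2,1)→{1,5}; (3,5)→{2,5}; (4,2)→{2,4}; (5,6)→{5,6}. Safe: 3. Place at column 3.
Columns [4, 1, 5, 2, 6, 3], r−c [-3, 1, -2, 2, -1, 3], r+c [5, 3, 8, 6, 11, 9] are all distinct, so no two queens attack.

(1,4) (2,1) (3,5) (4,2) (5,6) (6,3)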